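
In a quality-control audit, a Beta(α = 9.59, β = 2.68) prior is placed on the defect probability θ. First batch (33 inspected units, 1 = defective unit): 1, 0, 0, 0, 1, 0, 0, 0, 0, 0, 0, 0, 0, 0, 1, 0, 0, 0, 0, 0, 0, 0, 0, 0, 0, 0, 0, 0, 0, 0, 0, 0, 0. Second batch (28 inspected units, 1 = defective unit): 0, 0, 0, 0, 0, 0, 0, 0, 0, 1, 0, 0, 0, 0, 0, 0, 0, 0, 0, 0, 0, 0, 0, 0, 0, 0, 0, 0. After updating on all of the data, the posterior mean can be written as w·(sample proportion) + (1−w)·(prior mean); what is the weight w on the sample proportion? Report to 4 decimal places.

0.8325

The Beta prior is conjugate to a Binomial/Bernoulli likelihood; the update adds successes to α and failures to β.
Total number of inspected units: n = 33 + 28 = 61.
Posterior mean = (α₀+k)/(α₀+β₀+n) = [n/(α₀+β₀+n)]·(k/n) + [(α₀+β₀)/(α₀+β₀+n)]·α₀/(α₀+β₀), so only n and the prior enter the weight.
The weight on the data is w = n/(α₀+β₀+n) = 61/(9.59+2.68+61) = 61/73.27 = 0.8325.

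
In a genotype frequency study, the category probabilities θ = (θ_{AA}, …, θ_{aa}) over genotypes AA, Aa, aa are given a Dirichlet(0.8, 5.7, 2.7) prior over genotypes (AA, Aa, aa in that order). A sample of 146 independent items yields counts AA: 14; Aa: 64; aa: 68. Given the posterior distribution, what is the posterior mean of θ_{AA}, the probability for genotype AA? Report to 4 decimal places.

0.0954

The Dirichlet prior is conjugate to the Multinomial likelihood: each posterior αⱼ = prior αⱼ + observed count nⱼ.
Posterior concentration: (14.8, 69.7, 70.7), total = 155.2.
E[θ_{AA}|data] = α_{AA}/Σα = 14.8/155.2 = 0.0954.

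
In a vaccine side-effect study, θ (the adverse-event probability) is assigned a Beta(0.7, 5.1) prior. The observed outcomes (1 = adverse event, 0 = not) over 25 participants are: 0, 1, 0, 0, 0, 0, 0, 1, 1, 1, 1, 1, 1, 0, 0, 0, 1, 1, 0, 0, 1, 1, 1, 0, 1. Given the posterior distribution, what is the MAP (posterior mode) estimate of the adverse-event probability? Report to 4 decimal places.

0.4410

The Beta prior is conjugate to a Binomial/Bernoulli likelihood; the update adds successes to α and failures to β.
Posterior: Beta(α+k, β+n−k) = Beta(0.7+13, 5.1+12) = Beta(13.7, 17.1).
Mode of Beta(a,b) for a,b>1 is (a−1)/(a+b−2) = 12.7/28.8 = 0.4410.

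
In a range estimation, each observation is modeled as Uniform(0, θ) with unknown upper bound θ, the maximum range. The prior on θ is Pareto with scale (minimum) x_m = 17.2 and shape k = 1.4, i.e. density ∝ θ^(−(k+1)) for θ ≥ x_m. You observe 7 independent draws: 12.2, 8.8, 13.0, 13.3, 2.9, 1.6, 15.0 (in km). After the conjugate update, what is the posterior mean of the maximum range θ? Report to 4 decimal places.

A Pareto(scale x_m, shape k) prior on the upper bound θ of Uniform(0, θ) is conjugate: posterior is Pareto(max(x_m, max xᵢ), k + n).
Sample maximum = 15.0; prior scale x_m = 17.2 → posterior scale = max = 17.2.
Posterior shape = 1.4 + 7 = 8.4.
E[θ|data] = k·x_m/(k−1) = 8.4·17.2/7.4 = 19.5243.

19.5243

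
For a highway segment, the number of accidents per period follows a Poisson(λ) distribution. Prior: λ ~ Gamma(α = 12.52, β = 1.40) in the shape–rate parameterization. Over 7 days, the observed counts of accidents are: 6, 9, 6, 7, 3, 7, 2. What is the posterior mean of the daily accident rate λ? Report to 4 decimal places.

With a Gamma(shape α, rate β) prior, the Poisson likelihood is conjugate: the posterior is Gamma(α + ΣXᵢ, β + n).
Sum of counts S = 40 over n = 7 days.
Posterior: Gamma(α+S, β+n) = Gamma(12.52+40, 1.40+7) = Gamma(52.52, 8.40).
Posterior mean = α/β = 52.52/8.40 = 6.2524.

6.2524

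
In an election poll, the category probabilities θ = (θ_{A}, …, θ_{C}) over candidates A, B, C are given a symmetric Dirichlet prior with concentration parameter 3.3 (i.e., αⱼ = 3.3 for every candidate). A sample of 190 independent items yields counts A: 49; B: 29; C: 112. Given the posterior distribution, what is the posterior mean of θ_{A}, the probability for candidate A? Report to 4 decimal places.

0.2616

The Dirichlet prior is conjugate to the Multinomial likelihood: each posterior αⱼ = prior αⱼ + observed count nⱼ.
Posterior concentration: (52.3, 32.3, 115.3), total = 199.9.
E[θ_{A}|data] = α_{A}/Σα = 52.3/199.9 = 0.2616.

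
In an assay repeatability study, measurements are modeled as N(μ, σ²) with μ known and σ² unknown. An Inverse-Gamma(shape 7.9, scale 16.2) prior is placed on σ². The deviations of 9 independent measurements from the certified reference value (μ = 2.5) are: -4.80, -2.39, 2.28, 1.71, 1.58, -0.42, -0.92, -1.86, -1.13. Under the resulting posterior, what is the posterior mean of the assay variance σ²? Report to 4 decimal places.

With known mean μ and an Inverse-Gamma(α, β) prior on σ², the Normal likelihood is conjugate: posterior is Inv-Gamma(α + n/2, β + Σ(xᵢ−μ)²/2).
Σ(xᵢ−μ)² = (-4.80)² + (-2.39)² + (2.28)² + (1.71)² + (1.58)² + (-0.42)² + (-0.92)² + (-1.86)² + (-1.13)² = 45.1303.
Posterior: Inv-Gamma(7.9 + 9/2, 16.2 + 45.1303/2) = Inv-Gamma(12.40, 38.76515).
E[σ²|data] = β/(α−1) = 38.76515/11.40 = 3.4005.

3.4005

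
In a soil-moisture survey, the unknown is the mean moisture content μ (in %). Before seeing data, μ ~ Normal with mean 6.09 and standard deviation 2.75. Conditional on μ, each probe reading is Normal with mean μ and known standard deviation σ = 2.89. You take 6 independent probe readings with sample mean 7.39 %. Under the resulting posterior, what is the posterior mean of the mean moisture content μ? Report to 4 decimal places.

7.1879

For Normal data with known variance σ², a Normal(μ₀, σ₀²) prior on μ is conjugate. Posterior precision = 1/σ₀² + n/σ²; posterior mean is the precision-weighted average of μ₀ and x̄.
n·x̄ = 6·7.39 = 44.34.
σ₀² = 2.75² = 7.5625, σ² = 2.89² = 8.3521; σ² + n·σ₀² = 8.3521 + 6·7.5625 = 53.7271.
Posterior mean = (μ₀/σ₀² + n·x̄/σ²)/(1/σ₀² + n/σ²) = (σ²·μ₀ + σ₀²·n·x̄)/(σ² + n·σ₀²) = (8.3521·6.09 + 7.5625·44.34)/53.7271 = 386.185539/53.7271 = 7.1879.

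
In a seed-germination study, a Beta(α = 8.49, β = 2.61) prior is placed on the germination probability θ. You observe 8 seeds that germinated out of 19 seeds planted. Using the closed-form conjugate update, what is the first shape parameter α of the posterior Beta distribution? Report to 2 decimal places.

16.49

The Beta prior is conjugate to a Binomial/Bernoulli likelihood; the update adds successes to α and failures to β.
Posterior: Beta(α+k, β+n−k) = Beta(8.49+8, 2.61+11) = Beta(16.49, 13.61).
Posterior α = 16.49.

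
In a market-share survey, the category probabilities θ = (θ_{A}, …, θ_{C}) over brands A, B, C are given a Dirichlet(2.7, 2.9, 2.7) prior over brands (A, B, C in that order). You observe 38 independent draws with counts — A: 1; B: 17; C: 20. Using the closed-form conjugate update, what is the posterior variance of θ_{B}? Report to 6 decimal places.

The Dirichlet prior is conjugate to the Multinomial likelihood: each posterior αⱼ = prior αⱼ + observed count nⱼ.
Posterior concentration: (3.7, 19.9, 22.7), total = 46.3.
Var[θ_j] = α_j(Σα−α_j)/((Σα)²(Σα+1)) = 19.9·26.4/(46.3²·47.3) = 0.005181.

0.005181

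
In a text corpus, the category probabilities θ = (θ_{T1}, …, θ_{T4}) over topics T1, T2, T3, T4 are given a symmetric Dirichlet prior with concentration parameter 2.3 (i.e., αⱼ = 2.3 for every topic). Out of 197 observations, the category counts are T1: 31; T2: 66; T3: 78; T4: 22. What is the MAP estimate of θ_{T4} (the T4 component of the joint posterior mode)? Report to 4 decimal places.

The Dirichlet prior is conjugate to the Multinomial likelihood: each posterior αⱼ = prior αⱼ + observed count nⱼ.
Posterior concentration: (33.3, 68.3, 80.3, 24.3), total = 206.2.
Joint mode component: (α_{T4}−1)/(Σα−K) = 23.3/202.2 = 0.1152.

0.1152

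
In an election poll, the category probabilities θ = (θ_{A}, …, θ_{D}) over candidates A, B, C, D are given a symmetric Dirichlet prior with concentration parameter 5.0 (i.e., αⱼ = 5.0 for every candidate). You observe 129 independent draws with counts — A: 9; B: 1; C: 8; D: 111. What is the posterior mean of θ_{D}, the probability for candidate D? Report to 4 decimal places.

0.7785

The Dirichlet prior is conjugate to the Multinomial likelihood: each posterior αⱼ = prior αⱼ + observed count nⱼ.
Posterior concentration: (14.0, 6.0, 13.0, 116.0), total = 149.0.
E[θ_{D}|data] = α_{D}/Σα = 116.0/149.0 = 0.7785.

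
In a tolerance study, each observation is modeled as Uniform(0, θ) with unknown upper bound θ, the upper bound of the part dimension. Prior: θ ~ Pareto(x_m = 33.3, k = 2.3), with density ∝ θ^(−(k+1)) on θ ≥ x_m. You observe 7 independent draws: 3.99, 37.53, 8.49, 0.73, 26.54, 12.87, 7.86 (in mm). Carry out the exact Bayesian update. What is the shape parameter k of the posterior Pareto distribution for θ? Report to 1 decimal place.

9.3

A Pareto(scale x_m, shape k) prior on the upper bound θ of Uniform(0, θ) is conjugate: posterior is Pareto(max(x_m, max xᵢ), k + n).
Sample maximum = 37.53; prior scale x_m = 33.3 → posterior scale = max = 37.53.
Posterior shape = 2.3 + 7 = 9.3.
Posterior shape k = 9.3.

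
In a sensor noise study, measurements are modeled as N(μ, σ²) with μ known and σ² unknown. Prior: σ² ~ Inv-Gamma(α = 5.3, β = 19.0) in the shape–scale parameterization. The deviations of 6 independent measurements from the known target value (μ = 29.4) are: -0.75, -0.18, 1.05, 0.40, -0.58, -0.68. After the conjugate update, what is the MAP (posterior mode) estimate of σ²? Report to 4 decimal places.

2.1858

With known mean μ and an Inverse-Gamma(α, β) prior on σ², the Normal likelihood is conjugate: posterior is Inv-Gamma(α + n/2, β + Σ(xᵢ−μ)²/2).
Σ(xᵢ−μ)² = (-0.75)² + (-0.18)² + (1.05)² + (0.40)² + (-0.58)² + (-0.68)² = 2.6562.
Posterior: Inv-Gamma(5.3 + 6/2, 19.0 + 2.6562/2) = Inv-Gamma(8.30, 20.32810).
Mode = β/(α+1) = 20.32810/9.30 = 2.1858.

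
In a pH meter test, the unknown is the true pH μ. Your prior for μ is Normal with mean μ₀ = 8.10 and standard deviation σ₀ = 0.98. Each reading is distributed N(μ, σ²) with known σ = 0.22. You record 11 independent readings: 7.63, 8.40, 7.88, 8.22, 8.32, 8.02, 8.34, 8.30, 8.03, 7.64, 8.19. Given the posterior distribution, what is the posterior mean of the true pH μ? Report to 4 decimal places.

8.0882

For Normal data with known variance σ², a Normal(μ₀, σ₀²) prior on μ is conjugate. Posterior precision = 1/σ₀² + n/σ²; posterior mean is the precision-weighted average of μ₀ and x̄.
Σxᵢ = 7.63 + 8.40 + 7.88 + 8.22 + 8.32 + 8.02 + 8.34 + 8.30 + 8.03 + 7.64 + 8.19 = 88.97, so n·x̄ = 88.97.
σ₀² = 0.98² = 0.9604, σ² = 0.22² = 0.0484; σ² + n·σ₀² = 0.0484 + 11·0.9604 = 10.6128.
Posterior mean = (μ₀/σ₀² + n·x̄/σ²)/(1/σ₀² + n/σ²) = (σ²·μ₀ + σ₀²·n·x̄)/(σ² + n·σ₀²) = (0.0484·8.10 + 0.9604·88.97)/10.6128 = 85.838828/10.6128 = 8.0882.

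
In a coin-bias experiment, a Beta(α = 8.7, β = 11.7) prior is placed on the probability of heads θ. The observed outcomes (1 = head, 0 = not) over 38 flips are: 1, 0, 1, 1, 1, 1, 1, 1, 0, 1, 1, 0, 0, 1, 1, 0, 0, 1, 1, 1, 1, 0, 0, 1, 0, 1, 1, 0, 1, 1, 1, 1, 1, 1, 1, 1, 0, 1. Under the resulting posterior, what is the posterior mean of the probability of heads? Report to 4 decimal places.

The Beta prior is conjugate to a Binomial/Bernoulli likelihood; the update adds successes to α and failures to β.
Posterior: Beta(α+k, β+n−k) = Beta(8.7+27, 11.7+11) = Beta(35.7, 22.7).
Posterior mean = α/(α+β) = 35.7/58.4 = 0.6113.

0.6113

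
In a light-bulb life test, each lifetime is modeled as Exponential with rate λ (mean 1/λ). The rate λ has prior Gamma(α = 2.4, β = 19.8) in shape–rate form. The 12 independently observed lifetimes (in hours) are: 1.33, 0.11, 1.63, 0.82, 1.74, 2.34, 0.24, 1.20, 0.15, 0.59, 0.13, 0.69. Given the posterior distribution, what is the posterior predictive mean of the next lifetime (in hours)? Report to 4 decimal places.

With a Gamma(shape α, rate β) prior on the exponential rate λ, the posterior after n observations with total T = Σxᵢ is Gamma(α+n, β+T).
Sum of observations T = 10.97 hours; n = 12.
Posterior: Gamma(2.4+12, 19.8+10.97) = Gamma(14.4, 30.77).
The predictive distribution for the next observation is Lomax; its mean is β/(α−1) = 30.77/13.4 = 2.2963.

2.2963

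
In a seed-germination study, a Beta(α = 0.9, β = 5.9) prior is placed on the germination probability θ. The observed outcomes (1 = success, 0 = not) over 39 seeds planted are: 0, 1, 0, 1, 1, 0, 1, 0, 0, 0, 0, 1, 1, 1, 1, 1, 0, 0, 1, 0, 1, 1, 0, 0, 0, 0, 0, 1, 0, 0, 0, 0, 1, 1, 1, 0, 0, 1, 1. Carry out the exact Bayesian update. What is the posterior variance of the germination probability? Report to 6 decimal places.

The Beta prior is conjugate to a Binomial/Bernoulli likelihood; the update adds successes to α and failures to β.
Posterior: Beta(α+k, β+n−k) = Beta(0.9+18, 5.9+21) = Beta(18.9, 26.9).
Var = αβ/((α+β)²(α+β+1)) = 18.9·26.9/(45.8²·46.8) = 0.005179.

0.005179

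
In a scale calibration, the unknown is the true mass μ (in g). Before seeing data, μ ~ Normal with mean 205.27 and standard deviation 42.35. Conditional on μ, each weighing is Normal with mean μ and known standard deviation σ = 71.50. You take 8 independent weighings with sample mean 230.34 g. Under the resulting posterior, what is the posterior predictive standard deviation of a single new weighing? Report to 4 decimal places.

For Normal data with known variance σ², a Normal(μ₀, σ₀²) prior on μ is conjugate. Posterior precision = 1/σ₀² + n/σ²; posterior mean is the precision-weighted average of μ₀ and x̄.
σ₀² = 42.35² = 1793.5225, σ² = 71.50² = 5112.25; σ² + n·σ₀² = 5112.25 + 8·1793.5225 = 19460.43.
Posterior precision = 1/σ₀² + n/σ² = 1/1793.5225 + 8/5112.25 = (σ² + n·σ₀²)/(σ₀²σ²) = 19460.43/(1793.5225·5112.25); posterior variance σₙ² = σ₀²σ²/(σ² + n·σ₀²) = 1793.5225·5112.25/19460.43 = 471.157904.
Predictive variance for one new observation = σₙ² + σ² = 1793.5225·5112.25/19460.43 + 5112.25 = σ²·(σ₀² + 19460.43)/19460.43 = 5112.25·21253.9525/19460.43 = 5583.407904; SD = √(5112.25·21253.9525/19460.43) = 74.7222.

74.7222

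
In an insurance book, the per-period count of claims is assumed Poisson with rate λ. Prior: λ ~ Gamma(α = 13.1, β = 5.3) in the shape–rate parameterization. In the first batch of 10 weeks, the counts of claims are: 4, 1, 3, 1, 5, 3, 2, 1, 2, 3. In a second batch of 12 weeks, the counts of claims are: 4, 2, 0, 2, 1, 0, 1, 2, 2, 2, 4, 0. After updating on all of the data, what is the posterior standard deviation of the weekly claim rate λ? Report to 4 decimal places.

0.2792

With a Gamma(shape α, rate β) prior, the Poisson likelihood is conjugate: the posterior is Gamma(α + ΣXᵢ, β + n).
Batch 1: sum of counts S = 25 over n = 10 weeks.
After batch 1: Gamma(α+S, β+n) = Gamma(13.1+25, 5.3+10) = Gamma(38.1, 15.3).
Batch 2: sum of counts S = 20 over n = 12 weeks.
After batch 2: Gamma(α+S, β+n) = Gamma(38.1+20, 15.3+12) = Gamma(58.1, 27.3).
SD = √α/β = √58.1/27.3 = 0.2792.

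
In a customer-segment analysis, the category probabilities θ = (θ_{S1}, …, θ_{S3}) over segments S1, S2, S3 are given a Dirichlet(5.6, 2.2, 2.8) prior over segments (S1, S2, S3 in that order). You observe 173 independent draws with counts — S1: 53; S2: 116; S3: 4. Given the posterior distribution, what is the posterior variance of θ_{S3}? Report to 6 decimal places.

0.000193

The Dirichlet prior is conjugate to the Multinomial likelihood: each posterior αⱼ = prior αⱼ + observed count nⱼ.
Posterior concentration: (58.6, 118.2, 6.8), total = 183.6.
Var[θ_j] = α_j(Σα−α_j)/((Σα)²(Σα+1)) = 6.8·176.8/(183.6²·184.6) = 0.000193.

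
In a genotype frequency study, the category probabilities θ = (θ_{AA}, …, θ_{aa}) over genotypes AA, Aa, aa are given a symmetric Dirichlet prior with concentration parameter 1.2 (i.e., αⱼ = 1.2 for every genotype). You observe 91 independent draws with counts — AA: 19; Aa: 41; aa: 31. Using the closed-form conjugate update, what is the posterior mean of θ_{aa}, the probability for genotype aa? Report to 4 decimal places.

The Dirichlet prior is conjugate to the Multinomial likelihood: each posterior αⱼ = prior αⱼ + observed count nⱼ.
Posterior concentration: (20.2, 42.2, 32.2), total = 94.6.
E[θ_{aa}|data] = α_{aa}/Σα = 32.2/94.6 = 0.3404.

0.3404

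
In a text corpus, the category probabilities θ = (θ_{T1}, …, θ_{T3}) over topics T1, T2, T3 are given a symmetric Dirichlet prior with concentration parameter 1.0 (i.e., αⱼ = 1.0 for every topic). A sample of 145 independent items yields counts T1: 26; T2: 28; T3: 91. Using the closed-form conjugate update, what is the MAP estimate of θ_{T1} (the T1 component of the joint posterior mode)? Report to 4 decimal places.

0.1793

The Dirichlet prior is conjugate to the Multinomial likelihood: each posterior αⱼ = prior αⱼ + observed count nⱼ.
Posterior concentration: (27.0, 29.0, 92.0), total = 148.0.
Joint mode component: (α_{T1}−1)/(Σα−K) = 26.0/145.0 = 0.1793.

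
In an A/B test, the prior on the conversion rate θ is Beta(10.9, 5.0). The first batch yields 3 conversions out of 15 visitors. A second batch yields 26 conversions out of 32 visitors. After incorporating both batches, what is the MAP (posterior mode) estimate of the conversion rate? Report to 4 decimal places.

The Beta prior is conjugate to a Binomial/Bernoulli likelihood; the update adds successes to α and failures to β.
After batch 1: Beta(10.9+3, 5.0+12) = Beta(13.9, 17.0).
After batch 2: Beta(13.9+26, 17.0+6) = Beta(39.9, 23.0).
Mode of Beta(a,b) for a,b>1 is (a−1)/(a+b−2) = 38.9/60.9 = 0.6388.

0.6388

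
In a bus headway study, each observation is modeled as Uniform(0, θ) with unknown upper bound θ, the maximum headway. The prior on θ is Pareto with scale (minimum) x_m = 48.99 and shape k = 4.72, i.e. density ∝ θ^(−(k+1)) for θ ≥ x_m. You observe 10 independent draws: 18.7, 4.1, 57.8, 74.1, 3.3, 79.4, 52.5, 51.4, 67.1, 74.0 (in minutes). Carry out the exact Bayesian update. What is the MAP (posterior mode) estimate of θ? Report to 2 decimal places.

A Pareto(scale x_m, shape k) prior on the upper bound θ of Uniform(0, θ) is conjugate: posterior is Pareto(max(x_m, max xᵢ), k + n).
Sample maximum = 79.4; prior scale x_m = 48.99 → posterior scale = max = 79.40.
Posterior shape = 4.72 + 10 = 14.72.
The Pareto density is decreasing on [x_m, ∞), so the mode is x_m = 79.40.

79.40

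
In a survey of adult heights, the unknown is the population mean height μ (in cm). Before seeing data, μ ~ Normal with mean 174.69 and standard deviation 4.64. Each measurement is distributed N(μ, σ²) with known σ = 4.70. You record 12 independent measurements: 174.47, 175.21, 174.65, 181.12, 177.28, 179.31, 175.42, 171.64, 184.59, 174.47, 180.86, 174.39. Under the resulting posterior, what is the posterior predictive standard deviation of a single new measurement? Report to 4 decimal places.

4.8771

For Normal data with known variance σ², a Normal(μ₀, σ₀²) prior on μ is conjugate. Posterior precision = 1/σ₀² + n/σ²; posterior mean is the precision-weighted average of μ₀ and x̄.
σ₀² = 4.64² = 21.5296, σ² = 4.70² = 22.09; σ² + n·σ₀² = 22.09 + 12·21.5296 = 280.4452.
Posterior precision = 1/σ₀² + n/σ² = 1/21.5296 + 12/22.09 = (σ² + n·σ₀²)/(σ₀²σ²) = 280.4452/(21.5296·22.09); posterior variance σₙ² = σ₀²σ²/(σ² + n·σ₀²) = 21.5296·22.09/280.4452 = 1.695835.
Predictive variance for one new observation = σₙ² + σ² = 21.5296·22.09/280.4452 + 22.09 = σ²·(σ₀² + 280.4452)/280.4452 = 22.09·301.9748/280.4452 = 23.785835; SD = √(22.09·301.9748/280.4452) = 4.8771.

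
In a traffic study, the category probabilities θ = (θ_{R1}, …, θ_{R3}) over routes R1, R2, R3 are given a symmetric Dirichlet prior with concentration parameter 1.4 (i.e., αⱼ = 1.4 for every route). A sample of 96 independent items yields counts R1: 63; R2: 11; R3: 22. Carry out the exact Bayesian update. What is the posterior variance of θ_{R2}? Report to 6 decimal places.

The Dirichlet prior is conjugate to the Multinomial likelihood: each posterior αⱼ = prior αⱼ + observed count nⱼ.
Posterior concentration: (64.4, 12.4, 23.4), total = 100.2.
Var[θ_j] = α_j(Σα−α_j)/((Σα)²(Σα+1)) = 12.4·87.8/(100.2²·101.2) = 0.001072.

0.001072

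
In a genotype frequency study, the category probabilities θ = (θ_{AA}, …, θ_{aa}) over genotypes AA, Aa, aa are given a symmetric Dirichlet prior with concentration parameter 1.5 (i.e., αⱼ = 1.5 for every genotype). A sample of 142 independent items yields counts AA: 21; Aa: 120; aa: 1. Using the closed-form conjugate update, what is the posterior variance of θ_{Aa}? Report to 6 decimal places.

0.000960

The Dirichlet prior is conjugate to the Multinomial likelihood: each posterior αⱼ = prior αⱼ + observed count nⱼ.
Posterior concentration: (22.5, 121.5, 2.5), total = 146.5.
Var[θ_j] = α_j(Σα−α_j)/((Σα)²(Σα+1)) = 121.5·25.0/(146.5²·147.5) = 0.000960.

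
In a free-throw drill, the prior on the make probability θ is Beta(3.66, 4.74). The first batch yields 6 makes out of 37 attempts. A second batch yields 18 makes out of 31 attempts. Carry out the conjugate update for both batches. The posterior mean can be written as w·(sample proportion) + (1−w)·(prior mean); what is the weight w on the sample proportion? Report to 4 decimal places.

0.8901

The Beta prior is conjugate to a Binomial/Bernoulli likelihood; the update adds successes to α and failures to β.
Total number of attempts: n = 37 + 31 = 68.
Posterior mean = (α₀+k)/(α₀+β₀+n) = [n/(α₀+β₀+n)]·(k/n) + [(α₀+β₀)/(α₀+β₀+n)]·α₀/(α₀+β₀), so only n and the prior enter the weight.
The weight on the data is w = n/(α₀+β₀+n) = 68/(3.66+4.74+68) = 68/76.40 = 0.8901.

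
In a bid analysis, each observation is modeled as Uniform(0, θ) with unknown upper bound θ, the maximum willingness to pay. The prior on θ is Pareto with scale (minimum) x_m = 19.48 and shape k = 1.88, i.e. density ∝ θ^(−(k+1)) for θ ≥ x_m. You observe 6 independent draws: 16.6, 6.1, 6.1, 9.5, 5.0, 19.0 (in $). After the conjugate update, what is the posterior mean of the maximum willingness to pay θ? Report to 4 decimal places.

22.3114

A Pareto(scale x_m, shape k) prior on the upper bound θ of Uniform(0, θ) is conjugate: posterior is Pareto(max(x_m, max xᵢ), k + n).
Sample maximum = 19.0; prior scale x_m = 19.48 → posterior scale = max = 19.48.
Posterior shape = 1.88 + 6 = 7.88.
E[θ|data] = k·x_m/(k−1) = 7.88·19.48/6.88 = 22.3114.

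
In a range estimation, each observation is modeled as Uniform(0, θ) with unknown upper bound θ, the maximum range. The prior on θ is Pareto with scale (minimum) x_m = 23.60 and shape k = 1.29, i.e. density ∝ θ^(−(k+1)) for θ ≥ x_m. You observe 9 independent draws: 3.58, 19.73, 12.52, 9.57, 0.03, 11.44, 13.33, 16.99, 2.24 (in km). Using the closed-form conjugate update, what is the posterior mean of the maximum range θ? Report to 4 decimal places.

A Pareto(scale x_m, shape k) prior on the upper bound θ of Uniform(0, θ) is conjugate: posterior is Pareto(max(x_m, max xᵢ), k + n).
Sample maximum = 19.73; prior scale x_m = 23.60 → posterior scale = max = 23.60.
Posterior shape = 1.29 + 9 = 10.29.
E[θ|data] = k·x_m/(k−1) = 10.29·23.60/9.29 = 26.1404.

26.1404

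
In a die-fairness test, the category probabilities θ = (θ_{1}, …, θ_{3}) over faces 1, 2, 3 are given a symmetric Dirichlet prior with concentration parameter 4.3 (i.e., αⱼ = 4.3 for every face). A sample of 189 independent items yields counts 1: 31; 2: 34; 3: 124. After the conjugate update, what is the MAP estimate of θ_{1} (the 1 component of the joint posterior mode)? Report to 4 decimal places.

0.1724

The Dirichlet prior is conjugate to the Multinomial likelihood: each posterior αⱼ = prior αⱼ + observed count nⱼ.
Posterior concentration: (35.3, 38.3, 128.3), total = 201.9.
Joint mode component: (α_{1}−1)/(Σα−K) = 34.3/198.9 = 0.1724.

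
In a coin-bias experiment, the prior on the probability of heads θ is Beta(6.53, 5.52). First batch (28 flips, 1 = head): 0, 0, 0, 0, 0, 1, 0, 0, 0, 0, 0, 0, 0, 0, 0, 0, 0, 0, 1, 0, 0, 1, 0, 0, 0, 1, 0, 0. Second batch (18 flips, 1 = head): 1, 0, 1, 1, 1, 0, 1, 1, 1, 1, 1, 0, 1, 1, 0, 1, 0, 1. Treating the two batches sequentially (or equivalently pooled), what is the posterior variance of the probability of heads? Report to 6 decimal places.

0.004082

The Beta prior is conjugate to a Binomial/Bernoulli likelihood; the update adds successes to α and failures to β.
After batch 1: Beta(6.53+4, 5.52+24) = Beta(10.53, 29.52).
After batch 2: Beta(10.53+13, 29.52+5) = Beta(23.53, 34.52).
Var = αβ/((α+β)²(α+β+1)) = 23.53·34.52/(58.05²·59.05) = 0.004082.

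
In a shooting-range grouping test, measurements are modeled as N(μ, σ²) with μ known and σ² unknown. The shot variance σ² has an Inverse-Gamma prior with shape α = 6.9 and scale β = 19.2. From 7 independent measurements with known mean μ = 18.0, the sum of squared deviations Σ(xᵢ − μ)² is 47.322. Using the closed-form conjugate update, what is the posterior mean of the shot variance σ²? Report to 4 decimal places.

With known mean μ and an Inverse-Gamma(α, β) prior on σ², the Normal likelihood is conjugate: posterior is Inv-Gamma(α + n/2, β + Σ(xᵢ−μ)²/2).
Posterior: Inv-Gamma(6.9 + 7/2, 19.2 + 47.322/2) = Inv-Gamma(10.40, 42.8610).
E[σ²|data] = β/(α−1) = 42.8610/9.40 = 4.5597.

4.5597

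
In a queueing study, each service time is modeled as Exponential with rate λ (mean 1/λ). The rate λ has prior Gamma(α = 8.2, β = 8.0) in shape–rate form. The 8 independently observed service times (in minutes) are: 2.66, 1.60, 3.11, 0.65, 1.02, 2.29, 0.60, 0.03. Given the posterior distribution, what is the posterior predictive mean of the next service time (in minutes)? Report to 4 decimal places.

With a Gamma(shape α, rate β) prior on the exponential rate λ, the posterior after n observations with total T = Σxᵢ is Gamma(α+n, β+T).
Sum of observations T = 11.96 minutes; n = 8.
Posterior: Gamma(8.2+8, 8.0+11.96) = Gamma(16.2, 19.96).
The predictive distribution for the next observation is Lomax; its mean is β/(α−1) = 19.96/15.2 = 1.3132.

1.3132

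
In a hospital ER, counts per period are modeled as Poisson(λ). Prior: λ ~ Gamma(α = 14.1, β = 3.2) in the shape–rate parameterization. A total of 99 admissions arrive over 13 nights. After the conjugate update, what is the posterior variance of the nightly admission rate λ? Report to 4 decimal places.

With a Gamma(shape α, rate β) prior, the Poisson likelihood is conjugate: the posterior is Gamma(α + ΣXᵢ, β + n).
Posterior: Gamma(α+S, β+n) = Gamma(14.1+99, 3.2+13) = Gamma(113.1, 16.2).
Var = α/β² = 113.1/16.2² = 0.4310.

0.4310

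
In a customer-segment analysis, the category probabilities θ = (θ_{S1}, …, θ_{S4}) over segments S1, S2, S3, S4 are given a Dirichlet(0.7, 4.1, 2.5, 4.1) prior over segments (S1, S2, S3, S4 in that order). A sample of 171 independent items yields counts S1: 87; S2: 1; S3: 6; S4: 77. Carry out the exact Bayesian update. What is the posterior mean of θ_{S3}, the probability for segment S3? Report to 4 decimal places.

0.0466

The Dirichlet prior is conjugate to the Multinomial likelihood: each posterior αⱼ = prior αⱼ + observed count nⱼ.
Posterior concentration: (87.7, 5.1, 8.5, 81.1), total = 182.4.
E[θ_{S3}|data] = α_{S3}/Σα = 8.5/182.4 = 0.0466.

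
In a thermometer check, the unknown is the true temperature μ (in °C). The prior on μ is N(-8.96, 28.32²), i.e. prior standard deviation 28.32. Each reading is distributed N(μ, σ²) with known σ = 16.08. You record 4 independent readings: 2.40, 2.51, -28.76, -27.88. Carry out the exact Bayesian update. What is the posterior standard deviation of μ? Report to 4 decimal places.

For Normal data with known variance σ², a Normal(μ₀, σ₀²) prior on μ is conjugate. Posterior precision = 1/σ₀² + n/σ²; posterior mean is the precision-weighted average of μ₀ and x̄.
σ₀² = 28.32² = 802.0224, σ² = 16.08² = 258.5664; σ² + n·σ₀² = 258.5664 + 4·802.0224 = 3466.656.
Posterior precision = 1/σ₀² + n/σ² = 1/802.0224 + 4/258.5664 = (σ² + n·σ₀²)/(σ₀²σ²) = 3466.656/(802.0224·258.5664); posterior variance σₙ² = σ₀²σ²/(σ² + n·σ₀²) = 802.0224·258.5664/3466.656 = 59.820197.
Posterior SD = √σₙ² = √(802.0224·258.5664/3466.656) = 7.7344.

7.7344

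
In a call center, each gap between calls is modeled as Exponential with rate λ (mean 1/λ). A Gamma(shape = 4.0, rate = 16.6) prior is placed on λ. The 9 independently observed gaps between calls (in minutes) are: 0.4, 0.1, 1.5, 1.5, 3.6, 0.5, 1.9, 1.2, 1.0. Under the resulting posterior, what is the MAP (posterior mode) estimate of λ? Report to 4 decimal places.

With a Gamma(shape α, rate β) prior on the exponential rate λ, the posterior after n observations with total T = Σxᵢ is Gamma(α+n, β+T).
Sum of observations T = 11.7 minutes; n = 9.
Posterior: Gamma(4.0+9, 16.6+11.7) = Gamma(13.0, 28.3).
Mode = (α−1)/β = 0.4240.

0.4240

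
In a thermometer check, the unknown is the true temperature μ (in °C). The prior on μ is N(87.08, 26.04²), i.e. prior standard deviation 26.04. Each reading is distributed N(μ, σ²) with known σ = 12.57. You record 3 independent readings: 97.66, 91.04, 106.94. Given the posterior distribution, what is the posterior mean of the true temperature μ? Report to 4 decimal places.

97.7202

For Normal data with known variance σ², a Normal(μ₀, σ₀²) prior on μ is conjugate. Posterior precision = 1/σ₀² + n/σ²; posterior mean is the precision-weighted average of μ₀ and x̄.
Σxᵢ = 97.66 + 91.04 + 106.94 = 295.64, so n·x̄ = 295.64.
σ₀² = 26.04² = 678.0816, σ² = 12.57² = 158.0049; σ² + n·σ₀² = 158.0049 + 3·678.0816 = 2192.2497.
Posterior mean = (μ₀/σ₀² + n·x̄/σ²)/(1/σ₀² + n/σ²) = (σ²·μ₀ + σ₀²·n·x̄)/(σ² + n·σ₀²) = (158.0049·87.08 + 678.0816·295.64)/2192.2497 = 214227.110916/2192.2497 = 97.7202.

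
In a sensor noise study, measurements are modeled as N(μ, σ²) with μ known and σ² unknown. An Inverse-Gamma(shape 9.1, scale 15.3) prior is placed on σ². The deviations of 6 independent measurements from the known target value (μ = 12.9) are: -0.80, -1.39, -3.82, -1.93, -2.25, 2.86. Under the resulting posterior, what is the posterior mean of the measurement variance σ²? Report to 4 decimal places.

2.9158

With known mean μ and an Inverse-Gamma(α, β) prior on σ², the Normal likelihood is conjugate: posterior is Inv-Gamma(α + n/2, β + Σ(xᵢ−μ)²/2).
Σ(xᵢ−μ)² = (-0.80)² + (-1.39)² + (-3.82)² + (-1.93)² + (-2.25)² + (2.86)² = 34.1315.
Posterior: Inv-Gamma(9.1 + 6/2, 15.3 + 34.1315/2) = Inv-Gamma(12.10, 32.36575).
E[σ²|data] = β/(α−1) = 32.36575/11.10 = 2.9158.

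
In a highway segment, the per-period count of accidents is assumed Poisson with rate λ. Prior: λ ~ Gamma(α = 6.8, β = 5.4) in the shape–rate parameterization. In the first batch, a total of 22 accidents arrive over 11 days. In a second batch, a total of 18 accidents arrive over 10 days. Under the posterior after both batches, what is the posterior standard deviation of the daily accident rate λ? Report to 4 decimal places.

With a Gamma(shape α, rate β) prior, the Poisson likelihood is conjugate: the posterior is Gamma(α + ΣXᵢ, β + n).
After batch 1: Gamma(α+S, β+n) = Gamma(6.8+22, 5.4+11) = Gamma(28.8, 16.4).
After batch 2: Gamma(α+S, β+n) = Gamma(28.8+18, 16.4+10) = Gamma(46.8, 26.4).
SD = √α/β = √46.8/26.4 = 0.2591.

0.2591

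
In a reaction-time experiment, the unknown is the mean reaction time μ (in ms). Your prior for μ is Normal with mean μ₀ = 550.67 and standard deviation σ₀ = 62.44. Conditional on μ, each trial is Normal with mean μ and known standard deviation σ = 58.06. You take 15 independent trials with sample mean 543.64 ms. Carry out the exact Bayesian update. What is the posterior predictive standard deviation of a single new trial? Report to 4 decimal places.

For Normal data with known variance σ², a Normal(μ₀, σ₀²) prior on μ is conjugate. Posterior precision = 1/σ₀² + n/σ²; posterior mean is the precision-weighted average of μ₀ and x̄.
σ₀² = 62.44² = 3898.7536, σ² = 58.06² = 3370.9636; σ² + n·σ₀² = 3370.9636 + 15·3898.7536 = 61852.2676.
Posterior precision = 1/σ₀² + n/σ² = 1/3898.7536 + 15/3370.9636 = (σ² + n·σ₀²)/(σ₀²σ²) = 61852.2676/(3898.7536·3370.9636); posterior variance σₙ² = σ₀²σ²/(σ² + n·σ₀²) = 3898.7536·3370.9636/61852.2676 = 212.483018.
Predictive variance for one new observation = σₙ² + σ² = 3898.7536·3370.9636/61852.2676 + 3370.9636 = σ²·(σ₀² + 61852.2676)/61852.2676 = 3370.9636·65751.0212/61852.2676 = 3583.446618; SD = √(3370.9636·65751.0212/61852.2676) = 59.8619.

59.8619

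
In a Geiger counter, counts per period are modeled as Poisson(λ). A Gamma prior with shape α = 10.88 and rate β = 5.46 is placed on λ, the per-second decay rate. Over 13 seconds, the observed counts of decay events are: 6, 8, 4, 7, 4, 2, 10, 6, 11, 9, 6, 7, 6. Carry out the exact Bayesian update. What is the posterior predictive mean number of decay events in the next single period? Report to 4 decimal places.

With a Gamma(shape α, rate β) prior, the Poisson likelihood is conjugate: the posterior is Gamma(α + ΣXᵢ, β + n).
Sum of counts S = 86 over n = 13 seconds.
Posterior: Gamma(α+S, β+n) = Gamma(10.88+86, 5.46+13) = Gamma(96.88, 18.46).
The predictive distribution for one future period is NegBinom with mean α/β = 5.2481.

5.2481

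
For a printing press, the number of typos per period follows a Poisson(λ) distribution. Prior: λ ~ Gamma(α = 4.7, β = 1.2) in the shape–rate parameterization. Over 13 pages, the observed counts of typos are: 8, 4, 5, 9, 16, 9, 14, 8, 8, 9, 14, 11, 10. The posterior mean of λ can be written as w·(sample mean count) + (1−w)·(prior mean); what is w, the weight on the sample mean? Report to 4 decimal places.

With a Gamma(shape α, rate β) prior, the Poisson likelihood is conjugate: the posterior is Gamma(α + ΣXᵢ, β + n).
Posterior mean = (α₀+S)/(β₀+n) = [n/(β₀+n)]·(S/n) + [β₀/(β₀+n)]·(α₀/β₀), so only n and β₀ enter the weight.
Weight on data w = n/(β₀+n) = 13/(1.2+13) = 13/14.2 = 0.9155.

0.9155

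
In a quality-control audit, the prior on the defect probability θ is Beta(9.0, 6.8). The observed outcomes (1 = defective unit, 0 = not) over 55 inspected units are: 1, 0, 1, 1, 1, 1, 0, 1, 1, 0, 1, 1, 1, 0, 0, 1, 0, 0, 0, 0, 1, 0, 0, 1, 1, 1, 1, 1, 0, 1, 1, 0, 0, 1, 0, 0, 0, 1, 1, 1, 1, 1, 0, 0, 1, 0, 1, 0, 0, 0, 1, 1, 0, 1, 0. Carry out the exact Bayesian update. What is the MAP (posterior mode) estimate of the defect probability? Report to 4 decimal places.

0.5523

The Beta prior is conjugate to a Binomial/Bernoulli likelihood; the update adds successes to α and failures to β.
Posterior: Beta(α+k, β+n−k) = Beta(9.0+30, 6.8+25) = Beta(39.0, 31.8).
Mode of Beta(a,b) for a,b>1 is (a−1)/(a+b−2) = 38.0/68.8 = 0.5523.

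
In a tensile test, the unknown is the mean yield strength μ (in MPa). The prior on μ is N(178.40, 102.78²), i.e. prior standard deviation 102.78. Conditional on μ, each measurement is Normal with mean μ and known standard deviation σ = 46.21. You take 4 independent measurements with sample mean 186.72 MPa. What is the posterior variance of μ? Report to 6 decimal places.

508.160966

For Normal data with known variance σ², a Normal(μ₀, σ₀²) prior on μ is conjugate. Posterior precision = 1/σ₀² + n/σ²; posterior mean is the precision-weighted average of μ₀ and x̄.
σ₀² = 102.78² = 10563.7284, σ² = 46.21² = 2135.3641; σ² + n·σ₀² = 2135.3641 + 4·10563.7284 = 44390.2777.
Posterior precision = 1/σ₀² + n/σ² = 1/10563.7284 + 4/2135.3641 = (σ² + n·σ₀²)/(σ₀²σ²) = 44390.2777/(10563.7284·2135.3641); posterior variance σₙ² = σ₀²σ²/(σ² + n·σ₀²) = 10563.7284·2135.3641/44390.2777 = 508.160966.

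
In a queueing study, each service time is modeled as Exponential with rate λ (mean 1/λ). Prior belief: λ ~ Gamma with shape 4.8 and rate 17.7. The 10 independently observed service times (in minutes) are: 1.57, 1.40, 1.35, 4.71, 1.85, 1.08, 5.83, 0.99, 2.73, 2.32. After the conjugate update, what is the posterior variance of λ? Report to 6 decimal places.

With a Gamma(shape α, rate β) prior on the exponential rate λ, the posterior after n observations with total T = Σxᵢ is Gamma(α+n, β+T).
Sum of observations T = 23.83 minutes; n = 10.
Posterior: Gamma(4.8+10, 17.7+23.83) = Gamma(14.8, 41.53).
Var = α/β² = 0.008581.

0.008581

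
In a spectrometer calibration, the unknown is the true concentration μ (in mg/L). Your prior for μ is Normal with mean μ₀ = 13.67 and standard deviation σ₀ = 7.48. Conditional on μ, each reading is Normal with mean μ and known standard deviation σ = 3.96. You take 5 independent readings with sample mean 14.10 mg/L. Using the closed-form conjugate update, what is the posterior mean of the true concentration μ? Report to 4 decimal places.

14.0772

For Normal data with known variance σ², a Normal(μ₀, σ₀²) prior on μ is conjugate. Posterior precision = 1/σ₀² + n/σ²; posterior mean is the precision-weighted average of μ₀ and x̄.
n·x̄ = 5·14.10 = 70.5.
σ₀² = 7.48² = 55.9504, σ² = 3.96² = 15.6816; σ² + n·σ₀² = 15.6816 + 5·55.9504 = 295.4336.
Posterior mean = (μ₀/σ₀² + n·x̄/σ²)/(1/σ₀² + n/σ²) = (σ²·μ₀ + σ₀²·n·x̄)/(σ² + n·σ₀²) = (15.6816·13.67 + 55.9504·70.5)/295.4336 = 4158.870672/295.4336 = 14.0772.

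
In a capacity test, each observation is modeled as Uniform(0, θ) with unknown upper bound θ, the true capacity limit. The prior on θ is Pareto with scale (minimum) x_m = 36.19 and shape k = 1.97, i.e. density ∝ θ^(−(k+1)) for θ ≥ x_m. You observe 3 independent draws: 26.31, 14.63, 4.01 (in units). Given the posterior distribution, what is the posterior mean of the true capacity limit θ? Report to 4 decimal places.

45.3059

A Pareto(scale x_m, shape k) prior on the upper bound θ of Uniform(0, θ) is conjugate: posterior is Pareto(max(x_m, max xᵢ), k + n).
Sample maximum = 26.31; prior scale x_m = 36.19 → posterior scale = max = 36.19.
Posterior shape = 1.97 + 3 = 4.97.
E[θ|data] = k·x_m/(k−1) = 4.97·36.19/3.97 = 45.3059.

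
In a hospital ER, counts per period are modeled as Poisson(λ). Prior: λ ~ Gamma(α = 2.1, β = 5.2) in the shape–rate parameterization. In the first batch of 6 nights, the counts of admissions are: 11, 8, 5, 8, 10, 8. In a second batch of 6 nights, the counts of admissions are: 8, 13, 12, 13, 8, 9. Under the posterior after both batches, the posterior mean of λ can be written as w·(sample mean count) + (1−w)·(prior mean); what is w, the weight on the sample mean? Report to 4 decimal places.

0.6977

With a Gamma(shape α, rate β) prior, the Poisson likelihood is conjugate: the posterior is Gamma(α + ΣXᵢ, β + n).
Total number of nights: n = 6 + 6 = 12.
Posterior mean = (α₀+S)/(β₀+n) = [n/(β₀+n)]·(S/n) + [β₀/(β₀+n)]·(α₀/β₀), so only n and β₀ enter the weight.
Weight on data w = n/(β₀+n) = 12/(5.2+12) = 12/17.2 = 0.6977.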